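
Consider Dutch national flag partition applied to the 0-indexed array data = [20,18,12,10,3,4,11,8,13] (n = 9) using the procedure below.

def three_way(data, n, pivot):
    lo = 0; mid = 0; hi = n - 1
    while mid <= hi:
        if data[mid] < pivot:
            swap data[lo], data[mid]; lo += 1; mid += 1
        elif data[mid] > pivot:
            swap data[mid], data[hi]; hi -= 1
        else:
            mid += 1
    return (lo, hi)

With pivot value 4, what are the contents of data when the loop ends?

lo=0 mid=0 hi=8
20>4: swap(0,8), hi=7 ⇒ [13,18,12,10,3,4,11,8,20]
13>4: swap(0,7), hi=6 ⇒ [8,18,12,10,3,4,11,13,20]
8>4: swap(0,6), hi=5 ⇒ [11,18,12,10,3,4,8,13,20]
11>4: swap(0,5), hi=4 ⇒ [4,18,12,10,3,11,8,13,20]
4=4: mid=1
18>4: swap(1,4), hi=3 ⇒ [4,3,12,10,18,11,8,13,20]
3<4: swap(0,1), lo=1 mid=2 ⇒ [3,4,12,10,18,11,8,13,20]
12>4: swap(2,3), hi=2 ⇒ [3,4,10,12,18,11,8,13,20]
10>4: swap(2,2), hi=1 ⇒ [3,4,10,12,18,11,8,13,20]
done. lo=1 hi=1; data=[3,4,10,12,18,11,8,13,20]

[3,4,10,12,18,11,8,13,20]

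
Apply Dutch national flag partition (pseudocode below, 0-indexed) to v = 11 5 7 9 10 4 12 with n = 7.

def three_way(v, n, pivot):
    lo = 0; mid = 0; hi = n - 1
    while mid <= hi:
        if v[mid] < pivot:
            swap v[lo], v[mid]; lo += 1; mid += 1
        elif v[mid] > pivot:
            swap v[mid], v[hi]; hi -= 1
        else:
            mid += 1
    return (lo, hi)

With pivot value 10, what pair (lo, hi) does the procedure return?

(4, 4)

lo=0 mid=0 hi=6
11>10: swap(0,6), hi=5 ⇒ 12 5 7 9 10 4 11
12>10: swap(0,5), hi=4 ⇒ 4 5 7 9 10 12 11
4<10: swap(0,0), lo=1 mid=1 ⇒ 4 5 7 9 10 12 11
5<10: swap(1,1), lo=2 mid=2 ⇒ 4 5 7 9 10 12 11
7<10: swap(2,2), lo=3 mid=3 ⇒ 4 5 7 9 10 12 11
9<10: swap(3,3), lo=4 mid=4 ⇒ 4 5 7 9 10 12 11
10=10: mid=5
done. lo=4 hi=4; v=4 5 7 9 10 12 11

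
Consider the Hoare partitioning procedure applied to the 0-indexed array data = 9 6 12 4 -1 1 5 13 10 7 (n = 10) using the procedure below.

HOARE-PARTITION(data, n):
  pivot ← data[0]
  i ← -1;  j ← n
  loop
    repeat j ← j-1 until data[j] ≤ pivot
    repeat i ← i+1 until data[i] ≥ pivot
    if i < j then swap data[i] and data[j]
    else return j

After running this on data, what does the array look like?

pivot = data[0] = 9; i = -1, j = 10
j→9 (data[9]=7≤9), i→0 (data[0]=9≥9); i<j, swap → 7 6 12 4 -1 1 5 13 10 9
j→6 (data[6]=5≤9), i→2 (data[2]=12≥9); i<j, swap → 7 6 5 4 -1 1 12 13 10 9
j→5, i→6; i≥j, return j=5. data = 7 6 5 4 -1 1 12 13 10 9

7 6 5 4 -1 1 12 13 10 9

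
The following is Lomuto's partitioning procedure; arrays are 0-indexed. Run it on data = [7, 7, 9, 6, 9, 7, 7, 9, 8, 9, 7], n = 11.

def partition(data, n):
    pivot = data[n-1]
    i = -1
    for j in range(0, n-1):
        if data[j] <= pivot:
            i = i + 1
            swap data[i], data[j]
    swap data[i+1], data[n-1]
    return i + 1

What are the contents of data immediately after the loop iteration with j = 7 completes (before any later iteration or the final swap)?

[7, 7, 6, 7, 7, 9, 9, 9, 8, 9, 7]

pivot = data[10] = 7; i = -1
j=0: data[0]=7 ≤ 7 → i=0, swap data[0],data[0] (no change) → [7, 7, 9, 6, 9, 7, 7, 9, 8, 9, 7]
j=1: data[1]=7 ≤ 7 → i=1, swap data[1],data[1] (no change) → [7, 7, 9, 6, 9, 7, 7, 9, 8, 9, 7]
j=2: data[2]=9 > 7 → no swap
j=3: data[3]=6 ≤ 7 → i=2, swap data[2],data[3] → [7, 7, 6, 9, 9, 7, 7, 9, 8, 9, 7]
j=4: data[4]=9 > 7 → no swap
j=5: data[5]=7 ≤ 7 → i=3, swap data[3],data[5] → [7, 7, 6, 7, 9, 9, 7, 9, 8, 9, 7]
j=6: data[6]=7 ≤ 7 → i=4, swap data[4],data[6] → [7, 7, 6, 7, 7, 9, 9, 9, 8, 9, 7]
j=7: data[7]=9 > 7 → no swap
(after j=7) data = [7, 7, 6, 7, 7, 9, 9, 9, 8, 9, 7]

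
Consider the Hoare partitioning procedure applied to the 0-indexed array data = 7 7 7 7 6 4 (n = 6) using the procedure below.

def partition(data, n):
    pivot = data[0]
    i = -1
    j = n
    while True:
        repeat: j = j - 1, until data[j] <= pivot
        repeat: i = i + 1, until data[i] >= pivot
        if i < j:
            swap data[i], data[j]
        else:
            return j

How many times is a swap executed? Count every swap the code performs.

3

pivot = data[0] = 7; i = -1, j = 6
j→5 (data[5]=4≤7), i→0 (data[0]=7≥7); i<j, swap → 4 7 7 7 6 7
j→4 (data[4]=6≤7), i→1 (data[1]=7≥7); i<j, swap → 4 6 7 7 7 7
j→3 (data[3]=7≤7), i→2 (data[2]=7≥7); i<j, swap → 4 6 7 7 7 7
j→2, i→3; i≥j, return j=2. data = 4 6 7 7 7 7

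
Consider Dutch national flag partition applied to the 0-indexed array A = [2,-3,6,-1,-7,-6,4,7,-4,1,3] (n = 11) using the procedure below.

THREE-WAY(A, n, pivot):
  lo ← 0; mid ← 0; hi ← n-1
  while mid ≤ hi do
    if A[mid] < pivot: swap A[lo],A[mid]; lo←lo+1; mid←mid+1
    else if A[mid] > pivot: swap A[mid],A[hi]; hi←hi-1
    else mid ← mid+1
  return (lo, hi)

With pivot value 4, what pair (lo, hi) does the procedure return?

(8, 8)

pivot = 4; lo=0, mid=0, hi=10
A[mid]=2<4: swap A[0],A[0]; lo=1,mid=1 → [2,-3,6,-1,-7,-6,4,7,-4,1,3]
A[mid]=-3<4: swap A[1],A[1]; lo=2,mid=2 → [2,-3,6,-1,-7,-6,4,7,-4,1,3]
A[mid]=6>4: swap A[2],A[10]; hi=9 → [2,-3,3,-1,-7,-6,4,7,-4,1,6]
A[mid]=3<4: swap A[2],A[2]; lo=3,mid=3 → [2,-3,3,-1,-7,-6,4,7,-4,1,6]
A[mid]=-1<4: swap A[3],A[3]; lo=4,mid=4 → [2,-3,3,-1,-7,-6,4,7,-4,1,6]
A[mid]=-7<4: swap A[4],A[4]; lo=5,mid=5 → [2,-3,3,-1,-7,-6,4,7,-4,1,6]
A[mid]=-6<4: swap A[5],A[5]; lo=6,mid=6 → [2,-3,3,-1,-7,-6,4,7,-4,1,6]
A[mid]=4=4: mid=7
A[mid]=7>4: swap A[7],A[9]; hi=8 → [2,-3,3,-1,-7,-6,4,1,-4,7,6]
A[mid]=1<4: swap A[6],A[7]; lo=7,mid=8 → [2,-3,3,-1,-7,-6,1,4,-4,7,6]
A[mid]=-4<4: swap A[7],A[8]; lo=8,mid=9 → [2,-3,3,-1,-7,-6,1,-4,4,7,6]
end: lo=8, hi=8; A = [2,-3,3,-1,-7,-6,1,-4,4,7,6]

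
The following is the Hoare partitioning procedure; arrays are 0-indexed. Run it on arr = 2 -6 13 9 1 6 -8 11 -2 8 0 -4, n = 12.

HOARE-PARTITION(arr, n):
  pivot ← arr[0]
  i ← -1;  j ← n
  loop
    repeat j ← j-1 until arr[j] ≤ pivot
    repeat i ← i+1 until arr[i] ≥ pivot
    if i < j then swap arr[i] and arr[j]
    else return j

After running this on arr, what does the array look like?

-4 -6 0 -2 1 -8 6 11 9 8 13 2

pivot=2
j stops at 11 (-4), i stops at 0 (2); swap ⇒ -4 -6 13 9 1 6 -8 11 -2 8 0 2
j stops at 10 (0), i stops at 2 (13); swap ⇒ -4 -6 0 9 1 6 -8 11 -2 8 13 2
j stops at 8 (-2), i stops at 3 (9); swap ⇒ -4 -6 0 -2 1 6 -8 11 9 8 13 2
j stops at 6 (-8), i stops at 5 (6); swap ⇒ -4 -6 0 -2 1 -8 6 11 9 8 13 2
j stops at 5, i stops at 6; i≥j ⇒ return 5. arr=-4 -6 0 -2 1 -8 6 11 9 8 13 2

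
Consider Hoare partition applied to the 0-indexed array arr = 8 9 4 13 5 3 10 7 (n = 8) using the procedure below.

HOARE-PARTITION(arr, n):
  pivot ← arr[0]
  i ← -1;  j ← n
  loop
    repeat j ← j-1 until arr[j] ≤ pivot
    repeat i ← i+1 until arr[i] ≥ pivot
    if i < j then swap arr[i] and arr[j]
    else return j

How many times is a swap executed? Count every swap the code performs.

3

pivot = arr[0] = 8; i = -1, j = 8
j→7 (arr[7]=7≤8), i→0 (arr[0]=8≥8); i<j, swap → 7 9 4 13 5 3 10 8
j→5 (arr[5]=3≤8), i→1 (arr[1]=9≥8); i<j, swap → 7 3 4 13 5 9 10 8
j→4 (arr[4]=5≤8), i→3 (arr[3]=13≥8); i<j, swap → 7 3 4 5 13 9 10 8
j→3, i→4; i≥j, return j=3. arr = 7 3 4 5 13 9 10 8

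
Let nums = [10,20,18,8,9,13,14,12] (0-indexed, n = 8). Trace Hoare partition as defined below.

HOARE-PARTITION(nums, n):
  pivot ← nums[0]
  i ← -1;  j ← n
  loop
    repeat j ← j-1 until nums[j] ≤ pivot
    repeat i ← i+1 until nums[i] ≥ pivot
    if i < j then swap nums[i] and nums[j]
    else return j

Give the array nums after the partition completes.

[9,8,18,20,10,13,14,12]

pivot=10
j stops at 4 (9), i stops at 0 (10); swap ⇒ [9,20,18,8,10,13,14,12]
j stops at 3 (8), i stops at 1 (20); swap ⇒ [9,8,18,20,10,13,14,12]
j stops at 1, i stops at 2; i≥j ⇒ return 1. nums=[9,8,18,20,10,13,14,12]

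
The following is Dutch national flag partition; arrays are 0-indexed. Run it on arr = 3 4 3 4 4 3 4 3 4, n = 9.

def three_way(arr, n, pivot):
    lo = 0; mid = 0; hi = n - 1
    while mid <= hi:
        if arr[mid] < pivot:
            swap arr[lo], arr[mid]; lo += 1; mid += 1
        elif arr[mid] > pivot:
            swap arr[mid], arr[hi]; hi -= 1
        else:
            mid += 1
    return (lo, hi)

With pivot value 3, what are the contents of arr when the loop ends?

3 3 3 3 4 4 4 4 4

pivot = 3; lo=0, mid=0, hi=8
arr[mid]=3=3: mid=1
arr[mid]=4>3: swap arr[1],arr[8]; hi=7 → 3 4 3 4 4 3 4 3 4
arr[mid]=4>3: swap arr[1],arr[7]; hi=6 → 3 3 3 4 4 3 4 4 4
arr[mid]=3=3: mid=2
arr[mid]=3=3: mid=3
arr[mid]=4>3: swap arr[3],arr[6]; hi=5 → 3 3 3 4 4 3 4 4 4
arr[mid]=4>3: swap arr[3],arr[5]; hi=4 → 3 3 3 3 4 4 4 4 4
arr[mid]=3=3: mid=4
arr[mid]=4>3: swap arr[4],arr[4]; hi=3 → 3 3 3 3 4 4 4 4 4
end: lo=0, hi=3; arr = 3 3 3 3 4 4 4 4 4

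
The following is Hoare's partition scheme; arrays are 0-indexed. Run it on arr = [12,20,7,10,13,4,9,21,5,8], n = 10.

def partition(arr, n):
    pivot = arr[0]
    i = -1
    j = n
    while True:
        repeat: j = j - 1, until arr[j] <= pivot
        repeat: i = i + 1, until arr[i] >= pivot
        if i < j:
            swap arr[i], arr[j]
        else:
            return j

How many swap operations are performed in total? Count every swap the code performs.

3

pivot=12
j stops at 9 (8), i stops at 0 (12); swap ⇒ [8,20,7,10,13,4,9,21,5,12]
j stops at 8 (5), i stops at 1 (20); swap ⇒ [8,5,7,10,13,4,9,21,20,12]
j stops at 6 (9), i stops at 4 (13); swap ⇒ [8,5,7,10,9,4,13,21,20,12]
j stops at 5, i stops at 6; i≥j ⇒ return 5. arr=[8,5,7,10,9,4,13,21,20,12]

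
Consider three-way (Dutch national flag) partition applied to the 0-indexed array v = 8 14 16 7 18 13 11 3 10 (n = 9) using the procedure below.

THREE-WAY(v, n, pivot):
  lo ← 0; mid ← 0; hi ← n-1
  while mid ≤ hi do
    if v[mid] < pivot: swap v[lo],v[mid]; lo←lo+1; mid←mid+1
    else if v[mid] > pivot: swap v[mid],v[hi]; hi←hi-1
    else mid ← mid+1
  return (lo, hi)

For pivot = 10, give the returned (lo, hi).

lo=0 mid=0 hi=8
8<10: swap(0,0), lo=1 mid=1 ⇒ 8 14 16 7 18 13 11 3 10
14>10: swap(1,8), hi=7 ⇒ 8 10 16 7 18 13 11 3 14
10=10: mid=2
16>10: swap(2,7), hi=6 ⇒ 8 10 3 7 18 13 11 16 14
3<10: swap(1,2), lo=2 mid=3 ⇒ 8 3 10 7 18 13 11 16 14
7<10: swap(2,3), lo=3 mid=4 ⇒ 8 3 7 10 18 13 11 16 14
18>10: swap(4,6), hi=5 ⇒ 8 3 7 10 11 13 18 16 14
11>10: swap(4,5), hi=4 ⇒ 8 3 7 10 13 11 18 16 14
13>10: swap(4,4), hi=3 ⇒ 8 3 7 10 13 11 18 16 14
done. lo=3 hi=3; v=8 3 7 10 13 11 18 16 14

(3, 3)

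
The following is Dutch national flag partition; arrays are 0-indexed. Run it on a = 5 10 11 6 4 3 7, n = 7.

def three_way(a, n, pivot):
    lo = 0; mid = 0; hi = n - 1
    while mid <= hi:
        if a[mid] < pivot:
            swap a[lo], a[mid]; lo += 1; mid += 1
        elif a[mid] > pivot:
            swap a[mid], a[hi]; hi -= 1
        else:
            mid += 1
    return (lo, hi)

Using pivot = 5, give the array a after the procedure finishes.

3 4 5 6 11 7 10

pivot = 5; lo=0, mid=0, hi=6
a[mid]=5=5: mid=1
a[mid]=10>5: swap a[1],a[6]; hi=5 → 5 7 11 6 4 3 10
a[mid]=7>5: swap a[1],a[5]; hi=4 → 5 3 11 6 4 7 10
a[mid]=3<5: swap a[0],a[1]; lo=1,mid=2 → 3 5 11 6 4 7 10
a[mid]=11>5: swap a[2],a[4]; hi=3 → 3 5 4 6 11 7 10
a[mid]=4<5: swap a[1],a[2]; lo=2,mid=3 → 3 4 5 6 11 7 10
a[mid]=6>5: swap a[3],a[3]; hi=2 → 3 4 5 6 11 7 10
end: lo=2, hi=2; a = 3 4 5 6 11 7 10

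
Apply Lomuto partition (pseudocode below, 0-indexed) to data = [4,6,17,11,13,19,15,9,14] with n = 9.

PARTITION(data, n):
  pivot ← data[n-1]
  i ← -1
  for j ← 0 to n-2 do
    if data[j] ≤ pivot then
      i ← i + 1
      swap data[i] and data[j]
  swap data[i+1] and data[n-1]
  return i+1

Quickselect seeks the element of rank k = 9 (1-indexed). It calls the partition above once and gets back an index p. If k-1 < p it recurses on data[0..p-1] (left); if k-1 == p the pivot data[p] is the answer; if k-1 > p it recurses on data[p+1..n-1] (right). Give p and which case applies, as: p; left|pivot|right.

pivot=14, i=-1
j=0: 4≤14, i=0, swap(0,0) ⇒ [4,6,17,11,13,19,15,9,14]
j=1: 6≤14, i=1, swap(1,1) ⇒ [4,6,17,11,13,19,15,9,14]
j=2: 17>14, skip
j=3: 11≤14, i=2, swap(2,3) ⇒ [4,6,11,17,13,19,15,9,14]
j=4: 13≤14, i=3, swap(3,4) ⇒ [4,6,11,13,17,19,15,9,14]
j=5: 19>14, skip
j=6: 15>14, skip
j=7: 9≤14, i=4, swap(4,7) ⇒ [4,6,11,13,9,19,15,17,14]
swap(5,8) ⇒ [4,6,11,13,9,14,15,17,19]; return 5
p = 5; k-1 = 8 > 5 ⇒ right

5; right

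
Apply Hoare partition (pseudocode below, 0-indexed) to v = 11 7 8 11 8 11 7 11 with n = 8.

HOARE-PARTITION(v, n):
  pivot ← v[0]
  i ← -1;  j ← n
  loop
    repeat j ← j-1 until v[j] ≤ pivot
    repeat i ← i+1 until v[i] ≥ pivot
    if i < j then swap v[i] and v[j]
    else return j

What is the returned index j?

5

pivot = v[0] = 11; i = -1, j = 8
j→7 (v[7]=11≤11), i→0 (v[0]=11≥11); i<j, swap → 11 7 8 11 8 11 7 11
j→6 (v[6]=7≤11), i→3 (v[3]=11≥11); i<j, swap → 11 7 8 7 8 11 11 11
j→5, i→5; i≥j, return j=5. v = 11 7 8 7 8 11 11 11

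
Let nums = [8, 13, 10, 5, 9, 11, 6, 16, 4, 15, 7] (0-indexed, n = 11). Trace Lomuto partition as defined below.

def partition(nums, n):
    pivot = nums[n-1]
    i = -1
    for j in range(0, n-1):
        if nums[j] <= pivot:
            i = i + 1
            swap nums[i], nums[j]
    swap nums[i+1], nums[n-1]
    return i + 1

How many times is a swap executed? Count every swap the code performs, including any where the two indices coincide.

pivot=7, i=-1
j=0: 8>7, skip
j=1: 13>7, skip
j=2: 10>7, skip
j=3: 5≤7, i=0, swap(0,3) ⇒ [5, 13, 10, 8, 9, 11, 6, 16, 4, 15, 7]
j=4: 9>7, skip
j=5: 11>7, skip
j=6: 6≤7, i=1, swap(1,6) ⇒ [5, 6, 10, 8, 9, 11, 13, 16, 4, 15, 7]
j=7: 16>7, skip
j=8: 4≤7, i=2, swap(2,8) ⇒ [5, 6, 4, 8, 9, 11, 13, 16, 10, 15, 7]
j=9: 15>7, skip
swap(3,10) ⇒ [5, 6, 4, 7, 9, 11, 13, 16, 10, 15, 8]; return 3

4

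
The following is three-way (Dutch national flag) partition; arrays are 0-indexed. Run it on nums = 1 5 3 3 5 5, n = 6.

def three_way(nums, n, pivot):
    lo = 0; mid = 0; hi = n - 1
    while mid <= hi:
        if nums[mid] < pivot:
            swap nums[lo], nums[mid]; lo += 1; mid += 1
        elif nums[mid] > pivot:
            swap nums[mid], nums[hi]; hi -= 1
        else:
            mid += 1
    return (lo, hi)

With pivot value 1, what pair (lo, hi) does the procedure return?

(0, 0)

lo=0 mid=0 hi=5
1=1: mid=1
5>1: swap(1,5), hi=4 ⇒ 1 5 3 3 5 5
5>1: swap(1,4), hi=3 ⇒ 1 5 3 3 5 5
5>1: swap(1,3), hi=2 ⇒ 1 3 3 5 5 5
3>1: swap(1,2), hi=1 ⇒ 1 3 3 5 5 5
3>1: swap(1,1), hi=0 ⇒ 1 3 3 5 5 5
done. lo=0 hi=0; nums=1 3 3 5 5 5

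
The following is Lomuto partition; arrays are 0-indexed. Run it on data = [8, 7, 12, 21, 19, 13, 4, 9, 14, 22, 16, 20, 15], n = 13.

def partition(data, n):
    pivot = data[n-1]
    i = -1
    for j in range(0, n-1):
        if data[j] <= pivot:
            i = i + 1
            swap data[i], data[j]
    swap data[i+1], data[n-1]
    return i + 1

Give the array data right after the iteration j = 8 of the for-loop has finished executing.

pivot=15, i=-1
j=0: 8≤15, i=0, swap(0,0) ⇒ [8, 7, 12, 21, 19, 13, 4, 9, 14, 22, 16, 20, 15]
j=1: 7≤15, i=1, swap(1,1) ⇒ [8, 7, 12, 21, 19, 13, 4, 9, 14, 22, 16, 20, 15]
j=2: 12≤15, i=2, swap(2,2) ⇒ [8, 7, 12, 21, 19, 13, 4, 9, 14, 22, 16, 20, 15]
j=3: 21>15, skip
j=4: 19>15, skip
j=5: 13≤15, i=3, swap(3,5) ⇒ [8, 7, 12, 13, 19, 21, 4, 9, 14, 22, 16, 20, 15]
j=6: 4≤15, i=4, swap(4,6) ⇒ [8, 7, 12, 13, 4, 21, 19, 9, 14, 22, 16, 20, 15]
j=7: 9≤15, i=5, swap(5,7) ⇒ [8, 7, 12, 13, 4, 9, 19, 21, 14, 22, 16, 20, 15]
j=8: 14≤15, i=6, swap(6,8) ⇒ [8, 7, 12, 13, 4, 9, 14, 21, 19, 22, 16, 20, 15]
(after j=8) data = [8, 7, 12, 13, 4, 9, 14, 21, 19, 22, 16, 20, 15]

[8, 7, 12, 13, 4, 9, 14, 21, 19, 22, 16, 20, 15]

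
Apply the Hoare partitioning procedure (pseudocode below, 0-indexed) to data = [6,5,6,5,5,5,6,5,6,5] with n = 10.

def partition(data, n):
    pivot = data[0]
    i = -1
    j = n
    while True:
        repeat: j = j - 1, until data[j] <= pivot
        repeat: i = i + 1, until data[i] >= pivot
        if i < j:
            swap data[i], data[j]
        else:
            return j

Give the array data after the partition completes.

[5,5,6,5,5,5,5,6,6,6]

pivot = data[0] = 6; i = -1, j = 10
j→9 (data[9]=5≤6), i→0 (data[0]=6≥6); i<j, swap → [5,5,6,5,5,5,6,5,6,6]
j→8 (data[8]=6≤6), i→2 (data[2]=6≥6); i<j, swap → [5,5,6,5,5,5,6,5,6,6]
j→7 (data[7]=5≤6), i→6 (data[6]=6≥6); i<j, swap → [5,5,6,5,5,5,5,6,6,6]
j→6, i→7; i≥j, return j=6. data = [5,5,6,5,5,5,5,6,6,6]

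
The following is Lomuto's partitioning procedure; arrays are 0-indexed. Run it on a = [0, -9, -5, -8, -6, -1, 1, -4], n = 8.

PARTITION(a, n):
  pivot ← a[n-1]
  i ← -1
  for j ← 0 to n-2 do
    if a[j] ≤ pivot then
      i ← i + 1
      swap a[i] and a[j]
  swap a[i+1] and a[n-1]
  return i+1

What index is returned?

4

pivot = a[7] = -4; i = -1
j=0: a[0]=0 > -4 → no swap
j=1: a[1]=-9 ≤ -4 → i=0, swap a[0],a[1] → [-9, 0, -5, -8, -6, -1, 1, -4]
j=2: a[2]=-5 ≤ -4 → i=1, swap a[1],a[2] → [-9, -5, 0, -8, -6, -1, 1, -4]
j=3: a[3]=-8 ≤ -4 → i=2, swap a[2],a[3] → [-9, -5, -8, 0, -6, -1, 1, -4]
j=4: a[4]=-6 ≤ -4 → i=3, swap a[3],a[4] → [-9, -5, -8, -6, 0, -1, 1, -4]
j=5: a[5]=-1 > -4 → no swap
j=6: a[6]=1 > -4 → no swap
final swap a[4],a[7] → [-9, -5, -8, -6, -4, -1, 1, 0]; return 4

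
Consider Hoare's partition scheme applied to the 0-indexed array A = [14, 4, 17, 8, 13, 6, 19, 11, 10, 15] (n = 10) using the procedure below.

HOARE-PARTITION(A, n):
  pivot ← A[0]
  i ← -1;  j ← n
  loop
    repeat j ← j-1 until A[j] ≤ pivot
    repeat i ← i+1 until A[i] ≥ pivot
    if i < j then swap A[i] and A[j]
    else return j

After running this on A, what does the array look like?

[10, 4, 11, 8, 13, 6, 19, 17, 14, 15]

pivot = A[0] = 14; i = -1, j = 10
j→8 (A[8]=10≤14), i→0 (A[0]=14≥14); i<j, swap → [10, 4, 17, 8, 13, 6, 19, 11, 14, 15]
j→7 (A[7]=11≤14), i→2 (A[2]=17≥14); i<j, swap → [10, 4, 11, 8, 13, 6, 19, 17, 14, 15]
j→5, i→6; i≥j, return j=5. A = [10, 4, 11, 8, 13, 6, 19, 17, 14, 15]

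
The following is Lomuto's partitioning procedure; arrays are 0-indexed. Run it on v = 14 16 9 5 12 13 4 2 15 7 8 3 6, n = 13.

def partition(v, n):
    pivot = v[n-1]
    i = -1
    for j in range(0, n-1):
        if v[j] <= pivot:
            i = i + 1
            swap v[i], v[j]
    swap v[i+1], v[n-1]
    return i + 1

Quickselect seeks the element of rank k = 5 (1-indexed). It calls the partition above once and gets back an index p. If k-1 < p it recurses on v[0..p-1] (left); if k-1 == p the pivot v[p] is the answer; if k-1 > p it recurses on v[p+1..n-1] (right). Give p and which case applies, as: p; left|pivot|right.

pivot = v[12] = 6; i = -1
j=0: v[0]=14 > 6 → no swap
j=1: v[1]=16 > 6 → no swap
j=2: v[2]=9 > 6 → no swap
j=3: v[3]=5 ≤ 6 → i=0, swap v[0],v[3] → 5 16 9 14 12 13 4 2 15 7 8 3 6
j=4: v[4]=12 > 6 → no swap
j=5: v[5]=13 > 6 → no swap
j=6: v[6]=4 ≤ 6 → i=1, swap v[1],v[6] → 5 4 9 14 12 13 16 2 15 7 8 3 6
j=7: v[7]=2 ≤ 6 → i=2, swap v[2],v[7] → 5 4 2 14 12 13 16 9 15 7 8 3 6
j=8: v[8]=15 > 6 → no swap
j=9: v[9]=7 > 6 → no swap
j=10: v[10]=8 > 6 → no swap
j=11: v[11]=3 ≤ 6 → i=3, swap v[3],v[11] → 5 4 2 3 12 13 16 9 15 7 8 14 6
final swap v[4],v[12] → 5 4 2 3 6 13 16 9 15 7 8 14 12; return 4
p = 4; k-1 = 4 == 4 ⇒ pivot

4; pivot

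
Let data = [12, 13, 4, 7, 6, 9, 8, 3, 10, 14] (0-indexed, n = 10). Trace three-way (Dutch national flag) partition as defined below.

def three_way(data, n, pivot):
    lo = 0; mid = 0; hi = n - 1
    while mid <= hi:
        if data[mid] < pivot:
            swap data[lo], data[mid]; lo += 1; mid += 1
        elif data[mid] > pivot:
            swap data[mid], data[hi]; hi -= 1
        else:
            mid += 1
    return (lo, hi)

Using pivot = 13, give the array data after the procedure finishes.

lo=0 mid=0 hi=9
12<13: swap(0,0), lo=1 mid=1 ⇒ [12, 13, 4, 7, 6, 9, 8, 3, 10, 14]
13=13: mid=2
4<13: swap(1,2), lo=2 mid=3 ⇒ [12, 4, 13, 7, 6, 9, 8, 3, 10, 14]
7<13: swap(2,3), lo=3 mid=4 ⇒ [12, 4, 7, 13, 6, 9, 8, 3, 10, 14]
6<13: swap(3,4), lo=4 mid=5 ⇒ [12, 4, 7, 6, 13, 9, 8, 3, 10, 14]
9<13: swap(4,5), lo=5 mid=6 ⇒ [12, 4, 7, 6, 9, 13, 8, 3, 10, 14]
8<13: swap(5,6), lo=6 mid=7 ⇒ [12, 4, 7, 6, 9, 8, 13, 3, 10, 14]
3<13: swap(6,7), lo=7 mid=8 ⇒ [12, 4, 7, 6, 9, 8, 3, 13, 10, 14]
10<13: swap(7,8), lo=8 mid=9 ⇒ [12, 4, 7, 6, 9, 8, 3, 10, 13, 14]
14>13: swap(9,9), hi=8 ⇒ [12, 4, 7, 6, 9, 8, 3, 10, 13, 14]
done. lo=8 hi=8; data=[12, 4, 7, 6, 9, 8, 3, 10, 13, 14]

[12, 4, 7, 6, 9, 8, 3, 10, 13, 14]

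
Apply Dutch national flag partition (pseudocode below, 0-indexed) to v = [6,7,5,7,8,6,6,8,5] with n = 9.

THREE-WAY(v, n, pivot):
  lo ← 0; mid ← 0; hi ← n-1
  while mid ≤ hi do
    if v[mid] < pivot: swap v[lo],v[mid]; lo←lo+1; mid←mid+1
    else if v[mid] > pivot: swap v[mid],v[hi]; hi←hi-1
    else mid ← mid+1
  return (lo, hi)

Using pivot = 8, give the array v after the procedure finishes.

[6,7,5,7,6,6,5,8,8]

pivot = 8; lo=0, mid=0, hi=8
v[mid]=6<8: swap v[0],v[0]; lo=1,mid=1 → [6,7,5,7,8,6,6,8,5]
v[mid]=7<8: swap v[1],v[1]; lo=2,mid=2 → [6,7,5,7,8,6,6,8,5]
v[mid]=5<8: swap v[2],v[2]; lo=3,mid=3 → [6,7,5,7,8,6,6,8,5]
v[mid]=7<8: swap v[3],v[3]; lo=4,mid=4 → [6,7,5,7,8,6,6,8,5]
v[mid]=8=8: mid=5
v[mid]=6<8: swap v[4],v[5]; lo=5,mid=6 → [6,7,5,7,6,8,6,8,5]
v[mid]=6<8: swap v[5],v[6]; lo=6,mid=7 → [6,7,5,7,6,6,8,8,5]
v[mid]=8=8: mid=8
v[mid]=5<8: swap v[6],v[8]; lo=7,mid=9 → [6,7,5,7,6,6,5,8,8]
end: lo=7, hi=8; v = [6,7,5,7,6,6,5,8,8]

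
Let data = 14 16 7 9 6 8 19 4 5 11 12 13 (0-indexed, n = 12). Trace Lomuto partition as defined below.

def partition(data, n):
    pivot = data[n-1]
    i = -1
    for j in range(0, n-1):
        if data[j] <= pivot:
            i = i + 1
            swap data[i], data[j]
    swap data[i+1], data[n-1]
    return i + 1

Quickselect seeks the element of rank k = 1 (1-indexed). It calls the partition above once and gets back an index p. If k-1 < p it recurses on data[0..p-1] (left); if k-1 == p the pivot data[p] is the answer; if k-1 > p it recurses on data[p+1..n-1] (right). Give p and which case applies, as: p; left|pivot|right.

pivot = data[11] = 13; i = -1
j=0: data[0]=14 > 13 → no swap
j=1: data[1]=16 > 13 → no swap
j=2: data[2]=7 ≤ 13 → i=0, swap data[0],data[2] → 7 16 14 9 6 8 19 4 5 11 12 13
j=3: data[3]=9 ≤ 13 → i=1, swap data[1],data[3] → 7 9 14 16 6 8 19 4 5 11 12 13
j=4: data[4]=6 ≤ 13 → i=2, swap data[2],data[4] → 7 9 6 16 14 8 19 4 5 11 12 13
j=5: data[5]=8 ≤ 13 → i=3, swap data[3],data[5] → 7 9 6 8 14 16 19 4 5 11 12 13
j=6: data[6]=19 > 13 → no swap
j=7: data[7]=4 ≤ 13 → i=4, swap data[4],data[7] → 7 9 6 8 4 16 19 14 5 11 12 13
j=8: data[8]=5 ≤ 13 → i=5, swap data[5],data[8] → 7 9 6 8 4 5 19 14 16 11 12 13
j=9: data[9]=11 ≤ 13 → i=6, swap data[6],data[9] → 7 9 6 8 4 5 11 14 16 19 12 13
j=10: data[10]=12 ≤ 13 → i=7, swap data[7],data[10] → 7 9 6 8 4 5 11 12 16 19 14 13
final swap data[8],data[11] → 7 9 6 8 4 5 11 12 13 19 14 16; return 8
p = 8; k-1 = 0 < 8 ⇒ left

8; left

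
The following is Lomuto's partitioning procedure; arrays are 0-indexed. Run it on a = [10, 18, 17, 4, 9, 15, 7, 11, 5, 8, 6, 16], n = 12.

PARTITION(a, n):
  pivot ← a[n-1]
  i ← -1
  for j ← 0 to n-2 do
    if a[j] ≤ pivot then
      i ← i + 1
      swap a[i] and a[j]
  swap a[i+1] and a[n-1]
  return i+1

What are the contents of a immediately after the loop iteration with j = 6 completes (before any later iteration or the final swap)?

pivot=16, i=-1
j=0: 10≤16, i=0, swap(0,0) ⇒ [10, 18, 17, 4, 9, 15, 7, 11, 5, 8, 6, 16]
j=1: 18>16, skip
j=2: 17>16, skip
j=3: 4≤16, i=1, swap(1,3) ⇒ [10, 4, 17, 18, 9, 15, 7, 11, 5, 8, 6, 16]
j=4: 9≤16, i=2, swap(2,4) ⇒ [10, 4, 9, 18, 17, 15, 7, 11, 5, 8, 6, 16]
j=5: 15≤16, i=3, swap(3,5) ⇒ [10, 4, 9, 15, 17, 18, 7, 11, 5, 8, 6, 16]
j=6: 7≤16, i=4, swap(4,6) ⇒ [10, 4, 9, 15, 7, 18, 17, 11, 5, 8, 6, 16]
(after j=6) a = [10, 4, 9, 15, 7, 18, 17, 11, 5, 8, 6, 16]

[10, 4, 9, 15, 7, 18, 17, 11, 5, 8, 6, 16]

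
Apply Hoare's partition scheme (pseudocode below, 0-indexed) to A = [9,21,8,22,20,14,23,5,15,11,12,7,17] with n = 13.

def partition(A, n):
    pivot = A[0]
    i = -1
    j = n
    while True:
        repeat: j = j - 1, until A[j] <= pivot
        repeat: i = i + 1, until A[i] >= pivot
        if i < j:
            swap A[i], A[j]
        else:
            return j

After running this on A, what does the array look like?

pivot=9
j stops at 11 (7), i stops at 0 (9); swap ⇒ [7,21,8,22,20,14,23,5,15,11,12,9,17]
j stops at 7 (5), i stops at 1 (21); swap ⇒ [7,5,8,22,20,14,23,21,15,11,12,9,17]
j stops at 2, i stops at 3; i≥j ⇒ return 2. A=[7,5,8,22,20,14,23,21,15,11,12,9,17]

[7,5,8,22,20,14,23,21,15,11,12,9,17]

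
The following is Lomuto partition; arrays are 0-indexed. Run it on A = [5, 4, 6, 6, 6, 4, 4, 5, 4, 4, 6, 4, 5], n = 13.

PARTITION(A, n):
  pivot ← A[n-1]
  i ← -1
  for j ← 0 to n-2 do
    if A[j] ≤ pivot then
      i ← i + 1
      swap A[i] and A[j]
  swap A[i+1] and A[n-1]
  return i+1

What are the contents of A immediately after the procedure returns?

pivot=5, i=-1
j=0: 5≤5, i=0, swap(0,0) ⇒ [5, 4, 6, 6, 6, 4, 4, 5, 4, 4, 6, 4, 5]
j=1: 4≤5, i=1, swap(1,1) ⇒ [5, 4, 6, 6, 6, 4, 4, 5, 4, 4, 6, 4, 5]
j=2: 6>5, skip
j=3: 6>5, skip
j=4: 6>5, skip
j=5: 4≤5, i=2, swap(2,5) ⇒ [5, 4, 4, 6, 6, 6, 4, 5, 4, 4, 6, 4, 5]
j=6: 4≤5, i=3, swap(3,6) ⇒ [5, 4, 4, 4, 6, 6, 6, 5, 4, 4, 6, 4, 5]
j=7: 5≤5, i=4, swap(4,7) ⇒ [5, 4, 4, 4, 5, 6, 6, 6, 4, 4, 6, 4, 5]
j=8: 4≤5, i=5, swap(5,8) ⇒ [5, 4, 4, 4, 5, 4, 6, 6, 6, 4, 6, 4, 5]
j=9: 4≤5, i=6, swap(6,9) ⇒ [5, 4, 4, 4, 5, 4, 4, 6, 6, 6, 6, 4, 5]
j=10: 6>5, skip
j=11: 4≤5, i=7, swap(7,11) ⇒ [5, 4, 4, 4, 5, 4, 4, 4, 6, 6, 6, 6, 5]
swap(8,12) ⇒ [5, 4, 4, 4, 5, 4, 4, 4, 5, 6, 6, 6, 6]; return 8

[5, 4, 4, 4, 5, 4, 4, 4, 5, 6, 6, 6, 6]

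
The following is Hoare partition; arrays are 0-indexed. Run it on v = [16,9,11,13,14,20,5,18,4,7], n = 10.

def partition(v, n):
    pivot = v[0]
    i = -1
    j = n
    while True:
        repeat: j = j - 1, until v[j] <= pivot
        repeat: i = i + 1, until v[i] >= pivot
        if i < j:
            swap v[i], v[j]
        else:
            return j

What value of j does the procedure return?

pivot = v[0] = 16; i = -1, j = 10
j→9 (v[9]=7≤16), i→0 (v[0]=16≥16); i<j, swap → [7,9,11,13,14,20,5,18,4,16]
j→8 (v[8]=4≤16), i→5 (v[5]=20≥16); i<j, swap → [7,9,11,13,14,4,5,18,20,16]
j→6, i→7; i≥j, return j=6. v = [7,9,11,13,14,4,5,18,20,16]

6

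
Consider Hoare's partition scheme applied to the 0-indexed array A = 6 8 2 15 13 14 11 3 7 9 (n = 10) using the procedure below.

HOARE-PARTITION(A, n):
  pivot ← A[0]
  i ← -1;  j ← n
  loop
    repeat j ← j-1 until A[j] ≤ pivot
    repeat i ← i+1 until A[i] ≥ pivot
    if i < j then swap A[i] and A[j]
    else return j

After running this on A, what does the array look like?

3 2 8 15 13 14 11 6 7 9

pivot = A[0] = 6; i = -1, j = 10
j→7 (A[7]=3≤6), i→0 (A[0]=6≥6); i<j, swap → 3 8 2 15 13 14 11 6 7 9
j→2 (A[2]=2≤6), i→1 (A[1]=8≥6); i<j, swap → 3 2 8 15 13 14 11 6 7 9
j→1, i→2; i≥j, return j=1. A = 3 2 8 15 13 14 11 6 7 9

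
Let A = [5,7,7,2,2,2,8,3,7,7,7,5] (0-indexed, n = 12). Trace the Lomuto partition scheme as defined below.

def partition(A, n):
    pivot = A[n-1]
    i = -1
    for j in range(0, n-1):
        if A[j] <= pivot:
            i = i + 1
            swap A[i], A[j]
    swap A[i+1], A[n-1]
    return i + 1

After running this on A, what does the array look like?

[5,2,2,2,3,5,8,7,7,7,7,7]

pivot=5, i=-1
j=0: 5≤5, i=0, swap(0,0) ⇒ [5,7,7,2,2,2,8,3,7,7,7,5]
j=1: 7>5, skip
j=2: 7>5, skip
j=3: 2≤5, i=1, swap(1,3) ⇒ [5,2,7,7,2,2,8,3,7,7,7,5]
j=4: 2≤5, i=2, swap(2,4) ⇒ [5,2,2,7,7,2,8,3,7,7,7,5]
j=5: 2≤5, i=3, swap(3,5) ⇒ [5,2,2,2,7,7,8,3,7,7,7,5]
j=6: 8>5, skip
j=7: 3≤5, i=4, swap(4,7) ⇒ [5,2,2,2,3,7,8,7,7,7,7,5]
j=8: 7>5, skip
j=9: 7>5, skip
j=10: 7>5, skip
swap(5,11) ⇒ [5,2,2,2,3,5,8,7,7,7,7,7]; return 5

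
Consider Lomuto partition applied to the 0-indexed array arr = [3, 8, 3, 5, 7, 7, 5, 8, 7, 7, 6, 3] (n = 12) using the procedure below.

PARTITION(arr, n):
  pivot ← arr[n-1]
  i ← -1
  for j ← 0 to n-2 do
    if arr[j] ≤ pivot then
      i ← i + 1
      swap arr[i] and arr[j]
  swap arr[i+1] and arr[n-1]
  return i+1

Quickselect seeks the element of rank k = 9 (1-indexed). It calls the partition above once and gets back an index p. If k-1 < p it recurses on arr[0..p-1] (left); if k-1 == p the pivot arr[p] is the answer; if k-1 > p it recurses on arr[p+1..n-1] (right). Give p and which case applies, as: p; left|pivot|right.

2; right

pivot = arr[11] = 3; i = -1
j=0: arr[0]=3 ≤ 3 → i=0, swap arr[0],arr[0] (no change) → [3, 8, 3, 5, 7, 7, 5, 8, 7, 7, 6, 3]
j=1: arr[1]=8 > 3 → no swap
j=2: arr[2]=3 ≤ 3 → i=1, swap arr[1],arr[2] → [3, 3, 8, 5, 7, 7, 5, 8, 7, 7, 6, 3]
j=3: arr[3]=5 > 3 → no swap
j=4: arr[4]=7 > 3 → no swap
j=5: arr[5]=7 > 3 → no swap
j=6: arr[6]=5 > 3 → no swap
j=7: arr[7]=8 > 3 → no swap
j=8: arr[8]=7 > 3 → no swap
j=9: arr[9]=7 > 3 → no swap
j=10: arr[10]=6 > 3 → no swap
final swap arr[2],arr[11] → [3, 3, 3, 5, 7, 7, 5, 8, 7, 7, 6, 8]; return 2
p = 2; k-1 = 8 > 2 ⇒ right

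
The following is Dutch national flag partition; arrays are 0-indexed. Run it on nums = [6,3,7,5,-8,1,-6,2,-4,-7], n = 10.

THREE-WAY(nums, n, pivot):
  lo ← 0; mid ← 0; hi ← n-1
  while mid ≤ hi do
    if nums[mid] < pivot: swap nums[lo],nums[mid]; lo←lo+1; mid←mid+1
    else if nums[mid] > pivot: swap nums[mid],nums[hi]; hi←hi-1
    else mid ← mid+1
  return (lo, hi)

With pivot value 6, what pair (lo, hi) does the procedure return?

lo=0 mid=0 hi=9
6=6: mid=1
3<6: swap(0,1), lo=1 mid=2 ⇒ [3,6,7,5,-8,1,-6,2,-4,-7]
7>6: swap(2,9), hi=8 ⇒ [3,6,-7,5,-8,1,-6,2,-4,7]
-7<6: swap(1,2), lo=2 mid=3 ⇒ [3,-7,6,5,-8,1,-6,2,-4,7]
5<6: swap(2,3), lo=3 mid=4 ⇒ [3,-7,5,6,-8,1,-6,2,-4,7]
-8<6: swap(3,4), lo=4 mid=5 ⇒ [3,-7,5,-8,6,1,-6,2,-4,7]
1<6: swap(4,5), lo=5 mid=6 ⇒ [3,-7,5,-8,1,6,-6,2,-4,7]
-6<6: swap(5,6), lo=6 mid=7 ⇒ [3,-7,5,-8,1,-6,6,2,-4,7]
2<6: swap(6,7), lo=7 mid=8 ⇒ [3,-7,5,-8,1,-6,2,6,-4,7]
-4<6: swap(7,8), lo=8 mid=9 ⇒ [3,-7,5,-8,1,-6,2,-4,6,7]
done. lo=8 hi=8; nums=[3,-7,5,-8,1,-6,2,-4,6,7]

(8, 8)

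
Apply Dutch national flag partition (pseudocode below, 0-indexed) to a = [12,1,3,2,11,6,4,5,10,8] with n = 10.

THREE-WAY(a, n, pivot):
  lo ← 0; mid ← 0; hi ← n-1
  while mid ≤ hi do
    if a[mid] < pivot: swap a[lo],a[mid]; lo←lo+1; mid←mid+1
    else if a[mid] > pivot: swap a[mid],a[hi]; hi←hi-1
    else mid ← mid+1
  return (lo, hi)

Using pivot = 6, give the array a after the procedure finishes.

pivot = 6; lo=0, mid=0, hi=9
a[mid]=12>6: swap a[0],a[9]; hi=8 → [8,1,3,2,11,6,4,5,10,12]
a[mid]=8>6: swap a[0],a[8]; hi=7 → [10,1,3,2,11,6,4,5,8,12]
a[mid]=10>6: swap a[0],a[7]; hi=6 → [5,1,3,2,11,6,4,10,8,12]
a[mid]=5<6: swap a[0],a[0]; lo=1,mid=1 → [5,1,3,2,11,6,4,10,8,12]
a[mid]=1<6: swap a[1],a[1]; lo=2,mid=2 → [5,1,3,2,11,6,4,10,8,12]
a[mid]=3<6: swap a[2],a[2]; lo=3,mid=3 → [5,1,3,2,11,6,4,10,8,12]
a[mid]=2<6: swap a[3],a[3]; lo=4,mid=4 → [5,1,3,2,11,6,4,10,8,12]
a[mid]=11>6: swap a[4],a[6]; hi=5 → [5,1,3,2,4,6,11,10,8,12]
a[mid]=4<6: swap a[4],a[4]; lo=5,mid=5 → [5,1,3,2,4,6,11,10,8,12]
a[mid]=6=6: mid=6
end: lo=5, hi=5; a = [5,1,3,2,4,6,11,10,8,12]

[5,1,3,2,4,6,11,10,8,12]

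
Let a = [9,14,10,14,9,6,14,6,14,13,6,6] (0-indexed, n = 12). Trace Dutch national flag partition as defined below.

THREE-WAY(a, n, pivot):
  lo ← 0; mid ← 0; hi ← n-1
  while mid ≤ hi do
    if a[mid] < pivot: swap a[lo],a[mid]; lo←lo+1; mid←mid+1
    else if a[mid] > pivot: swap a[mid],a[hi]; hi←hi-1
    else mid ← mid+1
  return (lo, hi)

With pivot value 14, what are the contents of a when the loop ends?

[9,10,9,6,6,13,6,6,14,14,14,14]

lo=0 mid=0 hi=11
9<14: swap(0,0), lo=1 mid=1 ⇒ [9,14,10,14,9,6,14,6,14,13,6,6]
14=14: mid=2
10<14: swap(1,2), lo=2 mid=3 ⇒ [9,10,14,14,9,6,14,6,14,13,6,6]
14=14: mid=4
9<14: swap(2,4), lo=3 mid=5 ⇒ [9,10,9,14,14,6,14,6,14,13,6,6]
6<14: swap(3,5), lo=4 mid=6 ⇒ [9,10,9,6,14,14,14,6,14,13,6,6]
14=14: mid=7
6<14: swap(4,7), lo=5 mid=8 ⇒ [9,10,9,6,6,14,14,14,14,13,6,6]
14=14: mid=9
13<14: swap(5,9), lo=6 mid=10 ⇒ [9,10,9,6,6,13,14,14,14,14,6,6]
6<14: swap(6,10), lo=7 mid=11 ⇒ [9,10,9,6,6,13,6,14,14,14,14,6]
6<14: swap(7,11), lo=8 mid=12 ⇒ [9,10,9,6,6,13,6,6,14,14,14,14]
done. lo=8 hi=11; a=[9,10,9,6,6,13,6,6,14,14,14,14]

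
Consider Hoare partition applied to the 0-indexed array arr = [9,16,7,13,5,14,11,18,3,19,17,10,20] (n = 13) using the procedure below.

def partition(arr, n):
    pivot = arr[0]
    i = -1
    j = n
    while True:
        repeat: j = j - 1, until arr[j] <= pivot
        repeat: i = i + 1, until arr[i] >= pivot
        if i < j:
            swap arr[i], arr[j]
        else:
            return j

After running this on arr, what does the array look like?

pivot=9
j stops at 8 (3), i stops at 0 (9); swap ⇒ [3,16,7,13,5,14,11,18,9,19,17,10,20]
j stops at 4 (5), i stops at 1 (16); swap ⇒ [3,5,7,13,16,14,11,18,9,19,17,10,20]
j stops at 2, i stops at 3; i≥j ⇒ return 2. arr=[3,5,7,13,16,14,11,18,9,19,17,10,20]

[3,5,7,13,16,14,11,18,9,19,17,10,20]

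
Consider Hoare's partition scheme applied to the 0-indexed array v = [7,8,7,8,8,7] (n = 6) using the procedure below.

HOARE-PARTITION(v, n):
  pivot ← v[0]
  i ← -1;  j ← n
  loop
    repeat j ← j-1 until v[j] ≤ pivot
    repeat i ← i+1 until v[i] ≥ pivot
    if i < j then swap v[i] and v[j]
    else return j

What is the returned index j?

pivot=7
j stops at 5 (7), i stops at 0 (7); swap ⇒ [7,8,7,8,8,7]
j stops at 2 (7), i stops at 1 (8); swap ⇒ [7,7,8,8,8,7]
j stops at 1, i stops at 2; i≥j ⇒ return 1. v=[7,7,8,8,8,7]

1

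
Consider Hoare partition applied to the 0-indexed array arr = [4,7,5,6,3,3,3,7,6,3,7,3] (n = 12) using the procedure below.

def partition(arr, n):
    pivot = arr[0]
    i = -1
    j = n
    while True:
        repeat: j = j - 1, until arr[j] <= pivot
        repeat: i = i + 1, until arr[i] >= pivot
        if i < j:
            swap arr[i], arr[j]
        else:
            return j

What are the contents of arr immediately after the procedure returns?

pivot = arr[0] = 4; i = -1, j = 12
j→11 (arr[11]=3≤4), i→0 (arr[0]=4≥4); i<j, swap → [3,7,5,6,3,3,3,7,6,3,7,4]
j→9 (arr[9]=3≤4), i→1 (arr[1]=7≥4); i<j, swap → [3,3,5,6,3,3,3,7,6,7,7,4]
j→6 (arr[6]=3≤4), i→2 (arr[2]=5≥4); i<j, swap → [3,3,3,6,3,3,5,7,6,7,7,4]
j→5 (arr[5]=3≤4), i→3 (arr[3]=6≥4); i<j, swap → [3,3,3,3,3,6,5,7,6,7,7,4]
j→4, i→5; i≥j, return j=4. arr = [3,3,3,3,3,6,5,7,6,7,7,4]

[3,3,3,3,3,6,5,7,6,7,7,4]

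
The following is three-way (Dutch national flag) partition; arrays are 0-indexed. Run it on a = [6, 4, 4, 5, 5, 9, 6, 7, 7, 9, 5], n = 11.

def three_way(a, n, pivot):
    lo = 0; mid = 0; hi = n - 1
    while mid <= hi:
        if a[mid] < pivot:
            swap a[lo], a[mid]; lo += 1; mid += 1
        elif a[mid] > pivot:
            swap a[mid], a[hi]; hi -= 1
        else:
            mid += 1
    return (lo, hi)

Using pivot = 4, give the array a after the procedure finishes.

[4, 4, 5, 5, 9, 6, 7, 7, 9, 5, 6]

pivot = 4; lo=0, mid=0, hi=10
a[mid]=6>4: swap a[0],a[10]; hi=9 → [5, 4, 4, 5, 5, 9, 6, 7, 7, 9, 6]
a[mid]=5>4: swap a[0],a[9]; hi=8 → [9, 4, 4, 5, 5, 9, 6, 7, 7, 5, 6]
a[mid]=9>4: swap a[0],a[8]; hi=7 → [7, 4, 4, 5, 5, 9, 6, 7, 9, 5, 6]
a[mid]=7>4: swap a[0],a[7]; hi=6 → [7, 4, 4, 5, 5, 9, 6, 7, 9, 5, 6]
a[mid]=7>4: swap a[0],a[6]; hi=5 → [6, 4, 4, 5, 5, 9, 7, 7, 9, 5, 6]
a[mid]=6>4: swap a[0],a[5]; hi=4 → [9, 4, 4, 5, 5, 6, 7, 7, 9, 5, 6]
a[mid]=9>4: swap a[0],a[4]; hi=3 → [5, 4, 4, 5, 9, 6, 7, 7, 9, 5, 6]
a[mid]=5>4: swap a[0],a[3]; hi=2 → [5, 4, 4, 5, 9, 6, 7, 7, 9, 5, 6]
a[mid]=5>4: swap a[0],a[2]; hi=1 → [4, 4, 5, 5, 9, 6, 7, 7, 9, 5, 6]
a[mid]=4=4: mid=1
a[mid]=4=4: mid=2
end: lo=0, hi=1; a = [4, 4, 5, 5, 9, 6, 7, 7, 9, 5, 6]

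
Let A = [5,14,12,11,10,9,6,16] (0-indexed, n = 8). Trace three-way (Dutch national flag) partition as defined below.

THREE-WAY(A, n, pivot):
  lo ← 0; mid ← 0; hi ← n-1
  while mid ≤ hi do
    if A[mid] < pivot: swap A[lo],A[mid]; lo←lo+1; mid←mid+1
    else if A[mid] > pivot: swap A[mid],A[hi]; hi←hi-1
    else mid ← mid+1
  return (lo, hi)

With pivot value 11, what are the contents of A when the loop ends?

pivot = 11; lo=0, mid=0, hi=7
A[mid]=5<11: swap A[0],A[0]; lo=1,mid=1 → [5,14,12,11,10,9,6,16]
A[mid]=14>11: swap A[1],A[7]; hi=6 → [5,16,12,11,10,9,6,14]
A[mid]=16>11: swap A[1],A[6]; hi=5 → [5,6,12,11,10,9,16,14]
A[mid]=6<11: swap A[1],A[1]; lo=2,mid=2 → [5,6,12,11,10,9,16,14]
A[mid]=12>11: swap A[2],A[5]; hi=4 → [5,6,9,11,10,12,16,14]
A[mid]=9<11: swap A[2],A[2]; lo=3,mid=3 → [5,6,9,11,10,12,16,14]
A[mid]=11=11: mid=4
A[mid]=10<11: swap A[3],A[4]; lo=4,mid=5 → [5,6,9,10,11,12,16,14]
end: lo=4, hi=4; A = [5,6,9,10,11,12,16,14]

[5,6,9,10,11,12,16,14]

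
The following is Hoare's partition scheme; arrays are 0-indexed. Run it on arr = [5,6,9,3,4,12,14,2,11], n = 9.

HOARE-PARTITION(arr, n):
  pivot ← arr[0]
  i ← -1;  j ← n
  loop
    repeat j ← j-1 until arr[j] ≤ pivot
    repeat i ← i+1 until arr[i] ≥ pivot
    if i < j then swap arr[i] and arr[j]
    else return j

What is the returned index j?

pivot = arr[0] = 5; i = -1, j = 9
j→7 (arr[7]=2≤5), i→0 (arr[0]=5≥5); i<j, swap → [2,6,9,3,4,12,14,5,11]
j→4 (arr[4]=4≤5), i→1 (arr[1]=6≥5); i<j, swap → [2,4,9,3,6,12,14,5,11]
j→3 (arr[3]=3≤5), i→2 (arr[2]=9≥5); i<j, swap → [2,4,3,9,6,12,14,5,11]
j→2, i→3; i≥j, return j=2. arr = [2,4,3,9,6,12,14,5,11]

2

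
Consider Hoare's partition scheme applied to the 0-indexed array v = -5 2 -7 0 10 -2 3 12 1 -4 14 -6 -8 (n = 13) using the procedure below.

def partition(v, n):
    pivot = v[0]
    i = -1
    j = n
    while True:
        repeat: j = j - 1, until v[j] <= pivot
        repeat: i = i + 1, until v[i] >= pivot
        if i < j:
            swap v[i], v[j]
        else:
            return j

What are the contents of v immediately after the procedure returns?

pivot = v[0] = -5; i = -1, j = 13
j→12 (v[12]=-8≤-5), i→0 (v[0]=-5≥-5); i<j, swap → -8 2 -7 0 10 -2 3 12 1 -4 14 -6 -5
j→11 (v[11]=-6≤-5), i→1 (v[1]=2≥-5); i<j, swap → -8 -6 -7 0 10 -2 3 12 1 -4 14 2 -5
j→2, i→3; i≥j, return j=2. v = -8 -6 -7 0 10 -2 3 12 1 -4 14 2 -5

-8 -6 -7 0 10 -2 3 12 1 -4 14 2 -5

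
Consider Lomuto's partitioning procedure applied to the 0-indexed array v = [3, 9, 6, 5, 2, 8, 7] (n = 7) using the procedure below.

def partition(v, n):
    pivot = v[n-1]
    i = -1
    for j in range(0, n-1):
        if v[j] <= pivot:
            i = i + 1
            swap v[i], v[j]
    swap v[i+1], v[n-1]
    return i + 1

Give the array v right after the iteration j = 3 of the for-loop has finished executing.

pivot=7, i=-1
j=0: 3≤7, i=0, swap(0,0) ⇒ [3, 9, 6, 5, 2, 8, 7]
j=1: 9>7, skip
j=2: 6≤7, i=1, swap(1,2) ⇒ [3, 6, 9, 5, 2, 8, 7]
j=3: 5≤7, i=2, swap(2,3) ⇒ [3, 6, 5, 9, 2, 8, 7]
(after j=3) v = [3, 6, 5, 9, 2, 8, 7]

[3, 6, 5, 9, 2, 8, 7]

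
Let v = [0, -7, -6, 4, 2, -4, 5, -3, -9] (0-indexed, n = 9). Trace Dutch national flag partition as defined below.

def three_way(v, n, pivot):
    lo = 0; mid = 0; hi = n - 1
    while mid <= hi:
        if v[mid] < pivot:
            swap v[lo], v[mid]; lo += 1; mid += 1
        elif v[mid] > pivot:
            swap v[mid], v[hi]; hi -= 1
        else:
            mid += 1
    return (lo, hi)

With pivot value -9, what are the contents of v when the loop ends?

[-9, -6, 4, 2, -4, 5, -3, -7, 0]

pivot = -9; lo=0, mid=0, hi=8
v[mid]=0>-9: swap v[0],v[8]; hi=7 → [-9, -7, -6, 4, 2, -4, 5, -3, 0]
v[mid]=-9=-9: mid=1
v[mid]=-7>-9: swap v[1],v[7]; hi=6 → [-9, -3, -6, 4, 2, -4, 5, -7, 0]
v[mid]=-3>-9: swap v[1],v[6]; hi=5 → [-9, 5, -6, 4, 2, -4, -3, -7, 0]
v[mid]=5>-9: swap v[1],v[5]; hi=4 → [-9, -4, -6, 4, 2, 5, -3, -7, 0]
v[mid]=-4>-9: swap v[1],v[4]; hi=3 → [-9, 2, -6, 4, -4, 5, -3, -7, 0]
v[mid]=2>-9: swap v[1],v[3]; hi=2 → [-9, 4, -6, 2, -4, 5, -3, -7, 0]
v[mid]=4>-9: swap v[1],v[2]; hi=1 → [-9, -6, 4, 2, -4, 5, -3, -7, 0]
v[mid]=-6>-9: swap v[1],v[1]; hi=0 → [-9, -6, 4, 2, -4, 5, -3, -7, 0]
end: lo=0, hi=0; v = [-9, -6, 4, 2, -4, 5, -3, -7, 0]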